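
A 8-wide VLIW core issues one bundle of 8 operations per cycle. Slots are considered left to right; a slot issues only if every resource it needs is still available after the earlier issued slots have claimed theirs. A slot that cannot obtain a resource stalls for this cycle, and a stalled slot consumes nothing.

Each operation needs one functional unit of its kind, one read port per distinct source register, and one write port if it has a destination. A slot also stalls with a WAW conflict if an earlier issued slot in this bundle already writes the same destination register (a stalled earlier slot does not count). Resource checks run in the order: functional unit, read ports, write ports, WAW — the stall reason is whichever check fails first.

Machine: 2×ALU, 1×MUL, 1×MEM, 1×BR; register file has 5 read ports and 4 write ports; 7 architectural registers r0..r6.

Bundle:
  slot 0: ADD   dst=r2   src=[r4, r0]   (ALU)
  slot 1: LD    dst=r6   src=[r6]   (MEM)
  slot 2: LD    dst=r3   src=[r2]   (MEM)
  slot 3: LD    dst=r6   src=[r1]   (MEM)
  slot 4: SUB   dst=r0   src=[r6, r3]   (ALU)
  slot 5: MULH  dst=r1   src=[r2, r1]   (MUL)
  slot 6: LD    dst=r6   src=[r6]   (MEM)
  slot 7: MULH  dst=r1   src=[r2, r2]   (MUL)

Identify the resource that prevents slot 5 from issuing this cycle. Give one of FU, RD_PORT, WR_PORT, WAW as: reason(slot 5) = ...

(0) want 1×ALU +2rd +1wr — yes → AL1|MU1|ME1|BR1|rd3|wr3
(1) want 1×MEM +1rd +1wr — yes → AL1|MU1|ME0|BR1|rd2|wr2
(2) want 1×MEM +1rd +1wr — FU → AL1|MU1|ME0|BR1|rd2|wr2
(3) want 1×MEM +1rd +1wr — FU → AL1|MU1|ME0|BR1|rd2|wr2
(4) want 1×ALU +2rd +1wr — yes → AL0|MU1|ME0|BR1|rd0|wr1
(5) want 1×MUL +2rd +1wr — RD_PORT → AL0|MU1|ME0|BR1|rd0|wr1
(6) want 1×MEM +1rd +1wr — FU → AL0|MU1|ME0|BR1|rd0|wr1
(7) want 1×MUL +1rd +1wr — RD_PORT → AL0|MU1|ME0|BR1|rd0|wr1

reason(slot 5) = RD_PORT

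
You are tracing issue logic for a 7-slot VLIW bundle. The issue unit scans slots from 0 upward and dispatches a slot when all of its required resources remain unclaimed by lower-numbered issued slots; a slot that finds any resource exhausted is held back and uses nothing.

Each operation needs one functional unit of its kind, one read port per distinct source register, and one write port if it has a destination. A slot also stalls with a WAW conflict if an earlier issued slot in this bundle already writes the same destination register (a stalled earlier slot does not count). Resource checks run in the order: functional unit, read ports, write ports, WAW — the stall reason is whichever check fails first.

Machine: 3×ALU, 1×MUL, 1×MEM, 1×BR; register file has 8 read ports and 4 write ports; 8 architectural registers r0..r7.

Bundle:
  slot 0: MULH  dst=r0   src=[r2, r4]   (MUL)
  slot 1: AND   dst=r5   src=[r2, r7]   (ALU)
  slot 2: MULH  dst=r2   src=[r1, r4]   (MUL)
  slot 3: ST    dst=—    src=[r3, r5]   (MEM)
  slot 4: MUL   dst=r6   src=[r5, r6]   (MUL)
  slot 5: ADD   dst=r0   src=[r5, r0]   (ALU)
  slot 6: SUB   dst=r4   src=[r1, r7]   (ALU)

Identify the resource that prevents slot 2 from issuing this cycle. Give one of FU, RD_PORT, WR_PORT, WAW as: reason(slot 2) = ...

(0) want 1×MUL +2rd +1wr — yes → AL3|MU0|ME1|BR1|rd6|wr3
(1) want 1×ALU +2rd +1wr — yes → AL2|MU0|ME1|BR1|rd4|wr2
(2) want 1×MUL +2rd +1wr — FU → AL2|MU0|ME1|BR1|rd4|wr2
(3) want 1×MEM +2rd +0wr — yes → AL2|MU0|ME0|BR1|rd2|wr2
(4) want 1×MUL +2rd +1wr — FU → AL2|MU0|ME0|BR1|rd2|wr2
(5) want 1×ALU +2rd +1wr — WAW → AL2|MU0|ME0|BR1|rd2|wr2
(6) want 1×ALU +2rd +1wr — yes → AL1|MU0|ME0|BR1|rd0|wr1

reason(slot 2) = FU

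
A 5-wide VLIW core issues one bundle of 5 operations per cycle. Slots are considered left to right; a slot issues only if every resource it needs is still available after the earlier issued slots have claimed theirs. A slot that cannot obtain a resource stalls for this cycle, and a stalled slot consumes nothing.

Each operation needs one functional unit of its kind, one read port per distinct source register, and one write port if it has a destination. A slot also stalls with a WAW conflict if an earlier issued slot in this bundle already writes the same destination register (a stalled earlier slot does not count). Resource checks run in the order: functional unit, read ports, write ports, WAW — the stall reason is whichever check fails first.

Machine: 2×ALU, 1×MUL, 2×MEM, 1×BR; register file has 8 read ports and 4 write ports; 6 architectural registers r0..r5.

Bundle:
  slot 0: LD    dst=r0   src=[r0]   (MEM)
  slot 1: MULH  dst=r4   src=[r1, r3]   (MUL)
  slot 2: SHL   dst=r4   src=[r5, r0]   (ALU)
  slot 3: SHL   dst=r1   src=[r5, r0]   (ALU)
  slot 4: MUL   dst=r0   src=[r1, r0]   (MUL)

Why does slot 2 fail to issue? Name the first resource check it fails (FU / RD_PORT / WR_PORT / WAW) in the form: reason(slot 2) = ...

[0] MEM needs rd=1 wr=1: ok; after: ALU=2 MUL=1 MEM=1 BR=1, R=7, W=3
[1] MUL needs rd=2 wr=1: ok; after: ALU=2 MUL=0 MEM=1 BR=1, R=5, W=2
[2] ALU needs rd=2 wr=1: WAW; after: ALU=2 MUL=0 MEM=1 BR=1, R=5, W=2
[3] ALU needs rd=2 wr=1: ok; after: ALU=1 MUL=0 MEM=1 BR=1, R=3, W=1
[4] MUL needs rd=2 wr=1: FU; after: ALU=1 MUL=0 MEM=1 BR=1, R=3, W=1

reason(slot 2) = WAW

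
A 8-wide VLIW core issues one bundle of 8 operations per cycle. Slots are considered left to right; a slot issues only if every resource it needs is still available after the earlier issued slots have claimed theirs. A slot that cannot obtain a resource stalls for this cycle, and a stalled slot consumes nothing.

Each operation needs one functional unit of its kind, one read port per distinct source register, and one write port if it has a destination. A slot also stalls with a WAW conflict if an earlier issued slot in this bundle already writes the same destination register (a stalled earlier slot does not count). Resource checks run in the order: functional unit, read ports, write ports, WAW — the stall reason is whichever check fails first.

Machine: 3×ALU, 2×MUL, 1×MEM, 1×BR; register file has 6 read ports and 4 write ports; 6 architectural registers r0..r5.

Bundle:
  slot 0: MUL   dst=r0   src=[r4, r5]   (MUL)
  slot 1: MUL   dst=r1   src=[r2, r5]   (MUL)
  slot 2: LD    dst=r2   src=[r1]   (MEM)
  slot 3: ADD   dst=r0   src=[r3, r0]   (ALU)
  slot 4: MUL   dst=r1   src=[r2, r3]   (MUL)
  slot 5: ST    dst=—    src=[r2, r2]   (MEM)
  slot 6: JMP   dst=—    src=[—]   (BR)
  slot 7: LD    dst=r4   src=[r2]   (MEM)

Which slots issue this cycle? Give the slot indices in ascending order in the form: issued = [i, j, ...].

issued = [0, 1, 2, 6]

(0) want 1×MUL +2rd +1wr — yes → AL3|MU1|ME1|BR1|rd4|wr3
(1) want 1×MUL +2rd +1wr — yes → AL3|MU0|ME1|BR1|rd2|wr2
(2) want 1×MEM +1rd +1wr — yes → AL3|MU0|ME0|BR1|rd1|wr1
(3) want 1×ALU +2rd +1wr — RD_PORT → AL3|MU0|ME0|BR1|rd1|wr1
(4) want 1×MUL +2rd +1wr — FU → AL3|MU0|ME0|BR1|rd1|wr1
(5) want 1×MEM +1rd +0wr — FU → AL3|MU0|ME0|BR1|rd1|wr1
(6) want 1×BR +0rd +0wr — yes → AL3|MU0|ME0|BR0|rd1|wr1
(7) want 1×MEM +1rd +1wr — FU → AL3|MU0|ME0|BR0|rd1|wr1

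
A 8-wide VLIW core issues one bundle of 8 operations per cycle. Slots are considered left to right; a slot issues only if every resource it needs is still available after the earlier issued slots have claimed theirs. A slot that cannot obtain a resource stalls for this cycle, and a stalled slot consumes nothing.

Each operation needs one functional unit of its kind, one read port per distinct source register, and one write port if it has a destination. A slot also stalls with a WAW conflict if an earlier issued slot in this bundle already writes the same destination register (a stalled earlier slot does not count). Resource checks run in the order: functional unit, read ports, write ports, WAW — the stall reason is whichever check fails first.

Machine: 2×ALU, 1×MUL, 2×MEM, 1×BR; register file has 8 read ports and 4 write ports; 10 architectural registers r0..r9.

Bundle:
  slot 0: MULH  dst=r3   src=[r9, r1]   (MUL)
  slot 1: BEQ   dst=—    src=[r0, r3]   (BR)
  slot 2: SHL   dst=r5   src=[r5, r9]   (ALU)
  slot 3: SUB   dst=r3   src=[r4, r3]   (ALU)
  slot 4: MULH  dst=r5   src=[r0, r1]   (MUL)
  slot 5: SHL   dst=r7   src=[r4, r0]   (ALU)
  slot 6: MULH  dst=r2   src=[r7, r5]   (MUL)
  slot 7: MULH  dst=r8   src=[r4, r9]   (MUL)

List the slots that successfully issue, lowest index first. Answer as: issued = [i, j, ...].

issued = [0, 1, 2, 5]

slot 0 (MUL): ISSUE — free A2,Mu0,Ld2,B1 rp6 wp3
slot 1 (BR): ISSUE — free A2,Mu0,Ld2,B0 rp4 wp3
slot 2 (ALU): ISSUE — free A1,Mu0,Ld2,B0 rp2 wp2
slot 3 (ALU): stall WAW — free A1,Mu0,Ld2,B0 rp2 wp2
slot 4 (MUL): stall FU — free A1,Mu0,Ld2,B0 rp2 wp2
slot 5 (ALU): ISSUE — free A0,Mu0,Ld2,B0 rp0 wp1
slot 6 (MUL): stall FU — free A0,Mu0,Ld2,B0 rp0 wp1
slot 7 (MUL): stall FU — free A0,Mu0,Ld2,B0 rp0 wp1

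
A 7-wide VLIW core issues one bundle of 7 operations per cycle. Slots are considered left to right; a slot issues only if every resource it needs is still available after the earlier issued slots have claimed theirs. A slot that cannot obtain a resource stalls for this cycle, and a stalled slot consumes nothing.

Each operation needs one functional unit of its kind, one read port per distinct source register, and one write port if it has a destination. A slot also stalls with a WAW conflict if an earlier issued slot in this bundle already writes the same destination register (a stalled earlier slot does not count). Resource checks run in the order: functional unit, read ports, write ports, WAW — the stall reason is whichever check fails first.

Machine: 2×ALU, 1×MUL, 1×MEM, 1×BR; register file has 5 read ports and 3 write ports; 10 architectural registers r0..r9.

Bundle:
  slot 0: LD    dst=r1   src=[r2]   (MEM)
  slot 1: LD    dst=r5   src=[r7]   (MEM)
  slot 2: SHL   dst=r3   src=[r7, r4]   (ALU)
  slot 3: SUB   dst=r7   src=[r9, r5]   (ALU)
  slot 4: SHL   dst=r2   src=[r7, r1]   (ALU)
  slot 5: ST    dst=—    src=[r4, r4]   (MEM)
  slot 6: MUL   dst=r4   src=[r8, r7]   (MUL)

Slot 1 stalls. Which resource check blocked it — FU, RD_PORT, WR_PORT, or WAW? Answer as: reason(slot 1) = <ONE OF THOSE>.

reason(slot 1) = FU

[0] MEM needs rd=1 wr=1: ok; after: ALU=2 MUL=1 MEM=0 BR=1, R=4, W=2
[1] MEM needs rd=1 wr=1: FU; after: ALU=2 MUL=1 MEM=0 BR=1, R=4, W=2
[2] ALU needs rd=2 wr=1: ok; after: ALU=1 MUL=1 MEM=0 BR=1, R=2, W=1
[3] ALU needs rd=2 wr=1: ok; after: ALU=0 MUL=1 MEM=0 BR=1, R=0, W=0
[4] ALU needs rd=2 wr=1: FU; after: ALU=0 MUL=1 MEM=0 BR=1, R=0, W=0
[5] MEM needs rd=1 wr=0: FU; after: ALU=0 MUL=1 MEM=0 BR=1, R=0, W=0
[6] MUL needs rd=2 wr=1: RD_PORT; after: ALU=0 MUL=1 MEM=0 BR=1, R=0, W=0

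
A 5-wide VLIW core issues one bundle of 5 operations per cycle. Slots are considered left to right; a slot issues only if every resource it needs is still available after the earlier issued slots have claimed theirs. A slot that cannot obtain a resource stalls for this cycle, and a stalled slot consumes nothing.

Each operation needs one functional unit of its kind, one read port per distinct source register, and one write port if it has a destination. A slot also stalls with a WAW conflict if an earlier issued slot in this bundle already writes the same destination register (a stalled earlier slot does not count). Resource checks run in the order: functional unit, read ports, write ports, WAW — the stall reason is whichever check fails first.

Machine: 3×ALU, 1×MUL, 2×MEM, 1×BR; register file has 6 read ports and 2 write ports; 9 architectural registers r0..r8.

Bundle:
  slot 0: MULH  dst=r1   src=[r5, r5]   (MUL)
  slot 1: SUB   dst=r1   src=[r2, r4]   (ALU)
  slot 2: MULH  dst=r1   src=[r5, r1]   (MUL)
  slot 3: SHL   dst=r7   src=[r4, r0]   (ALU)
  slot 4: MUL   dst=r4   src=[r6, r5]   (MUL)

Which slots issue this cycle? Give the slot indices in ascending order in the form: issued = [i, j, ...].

issued = [0, 3]

#0 MUL src=r5,r5 dispatched  <A:3 Mu:0 Ld:2 B:1 rd:5 wr:1>
#1 ALU src=r2,r4 held:WAW  <A:3 Mu:0 Ld:2 B:1 rd:5 wr:1>
#2 MUL src=r5,r1 held:FU  <A:3 Mu:0 Ld:2 B:1 rd:5 wr:1>
#3 ALU src=r4,r0 dispatched  <A:2 Mu:0 Ld:2 B:1 rd:3 wr:0>
#4 MUL src=r6,r5 held:FU  <A:2 Mu:0 Ld:2 B:1 rd:3 wr:0>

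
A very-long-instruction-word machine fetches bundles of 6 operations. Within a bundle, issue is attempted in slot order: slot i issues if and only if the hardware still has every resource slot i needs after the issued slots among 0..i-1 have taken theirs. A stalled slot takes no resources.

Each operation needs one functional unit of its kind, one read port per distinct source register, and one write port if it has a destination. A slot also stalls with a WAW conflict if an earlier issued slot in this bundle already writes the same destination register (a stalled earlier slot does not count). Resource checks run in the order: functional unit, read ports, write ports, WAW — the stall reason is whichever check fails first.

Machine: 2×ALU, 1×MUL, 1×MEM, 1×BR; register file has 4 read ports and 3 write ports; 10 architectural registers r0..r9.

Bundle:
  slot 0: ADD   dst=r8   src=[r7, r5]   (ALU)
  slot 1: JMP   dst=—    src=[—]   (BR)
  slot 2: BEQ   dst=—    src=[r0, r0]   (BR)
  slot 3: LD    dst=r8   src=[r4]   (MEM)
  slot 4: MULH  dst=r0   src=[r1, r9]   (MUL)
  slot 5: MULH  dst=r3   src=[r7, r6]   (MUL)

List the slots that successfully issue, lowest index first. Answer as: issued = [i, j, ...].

issued = [0, 1, 4]

#0 ALU src=r7,r5 dispatched  <A:1 Mu:1 Ld:1 B:1 rd:2 wr:2>
#1 BR src=- dispatched  <A:1 Mu:1 Ld:1 B:0 rd:2 wr:2>
#2 BR src=r0,r0 held:FU  <A:1 Mu:1 Ld:1 B:0 rd:2 wr:2>
#3 MEM src=r4 held:WAW  <A:1 Mu:1 Ld:1 B:0 rd:2 wr:2>
#4 MUL src=r1,r9 dispatched  <A:1 Mu:0 Ld:1 B:0 rd:0 wr:1>
#5 MUL src=r7,r6 held:FU  <A:1 Mu:0 Ld:1 B:0 rd:0 wr:1>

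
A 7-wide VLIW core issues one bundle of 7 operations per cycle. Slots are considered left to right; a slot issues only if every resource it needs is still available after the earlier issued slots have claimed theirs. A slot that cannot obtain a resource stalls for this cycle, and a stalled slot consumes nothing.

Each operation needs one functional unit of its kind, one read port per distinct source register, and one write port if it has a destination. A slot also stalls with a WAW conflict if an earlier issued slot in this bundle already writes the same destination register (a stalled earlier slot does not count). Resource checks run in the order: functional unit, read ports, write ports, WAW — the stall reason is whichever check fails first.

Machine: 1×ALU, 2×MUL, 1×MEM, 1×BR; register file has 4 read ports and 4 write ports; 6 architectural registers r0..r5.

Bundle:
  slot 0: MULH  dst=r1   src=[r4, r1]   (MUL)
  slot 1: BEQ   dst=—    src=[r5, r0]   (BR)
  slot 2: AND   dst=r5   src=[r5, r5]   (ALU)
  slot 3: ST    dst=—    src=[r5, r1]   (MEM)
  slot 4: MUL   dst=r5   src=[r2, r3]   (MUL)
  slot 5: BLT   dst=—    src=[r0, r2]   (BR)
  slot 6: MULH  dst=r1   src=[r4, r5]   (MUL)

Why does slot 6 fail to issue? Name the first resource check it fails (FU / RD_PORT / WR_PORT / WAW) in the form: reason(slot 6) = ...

reason(slot 6) = RD_PORT

(0) want 1×MUL +2rd +1wr — yes → AL1|MU1|ME1|BR1|rd2|wr3
(1) want 1×BR +2rd +0wr — yes → AL1|MU1|ME1|BR0|rd0|wr3
(2) want 1×ALU +1rd +1wr — RD_PORT → AL1|MU1|ME1|BR0|rd0|wr3
(3) want 1×MEM +2rd +0wr — RD_PORT → AL1|MU1|ME1|BR0|rd0|wr3
(4) want 1×MUL +2rd +1wr — RD_PORT → AL1|MU1|ME1|BR0|rd0|wr3
(5) want 1×BR +2rd +0wr — FU → AL1|MU1|ME1|BR0|rd0|wr3
(6) want 1×MUL +2rd +1wr — RD_PORT → AL1|MU1|ME1|BR0|rd0|wr3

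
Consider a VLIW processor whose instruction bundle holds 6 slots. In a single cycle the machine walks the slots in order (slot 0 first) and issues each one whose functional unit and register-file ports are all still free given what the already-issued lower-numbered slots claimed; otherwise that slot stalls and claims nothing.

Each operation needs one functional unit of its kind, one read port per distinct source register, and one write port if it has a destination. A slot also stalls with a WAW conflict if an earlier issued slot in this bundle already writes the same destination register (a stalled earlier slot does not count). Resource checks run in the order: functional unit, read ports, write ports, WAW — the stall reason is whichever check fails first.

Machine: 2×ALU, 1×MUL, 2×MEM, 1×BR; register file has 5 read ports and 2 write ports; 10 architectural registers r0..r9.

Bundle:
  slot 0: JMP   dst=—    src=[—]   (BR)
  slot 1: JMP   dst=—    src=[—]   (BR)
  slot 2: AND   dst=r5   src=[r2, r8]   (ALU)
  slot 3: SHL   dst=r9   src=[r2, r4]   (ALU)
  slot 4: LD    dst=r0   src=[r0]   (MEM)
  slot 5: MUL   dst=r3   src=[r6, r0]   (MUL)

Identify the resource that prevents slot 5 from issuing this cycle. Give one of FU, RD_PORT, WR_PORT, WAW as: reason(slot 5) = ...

reason(slot 5) = RD_PORT

#0 BR src=- dispatched  <A:2 Mu:1 Ld:2 B:0 rd:5 wr:2>
#1 BR src=- held:FU  <A:2 Mu:1 Ld:2 B:0 rd:5 wr:2>
#2 ALU src=r2,r8 dispatched  <A:1 Mu:1 Ld:2 B:0 rd:3 wr:1>
#3 ALU src=r2,r4 dispatched  <A:0 Mu:1 Ld:2 B:0 rd:1 wr:0>
#4 MEM src=r0 held:WR_PORT  <A:0 Mu:1 Ld:2 B:0 rd:1 wr:0>
#5 MUL src=r6,r0 held:RD_PORT  <A:0 Mu:1 Ld:2 B:0 rd:1 wr:0>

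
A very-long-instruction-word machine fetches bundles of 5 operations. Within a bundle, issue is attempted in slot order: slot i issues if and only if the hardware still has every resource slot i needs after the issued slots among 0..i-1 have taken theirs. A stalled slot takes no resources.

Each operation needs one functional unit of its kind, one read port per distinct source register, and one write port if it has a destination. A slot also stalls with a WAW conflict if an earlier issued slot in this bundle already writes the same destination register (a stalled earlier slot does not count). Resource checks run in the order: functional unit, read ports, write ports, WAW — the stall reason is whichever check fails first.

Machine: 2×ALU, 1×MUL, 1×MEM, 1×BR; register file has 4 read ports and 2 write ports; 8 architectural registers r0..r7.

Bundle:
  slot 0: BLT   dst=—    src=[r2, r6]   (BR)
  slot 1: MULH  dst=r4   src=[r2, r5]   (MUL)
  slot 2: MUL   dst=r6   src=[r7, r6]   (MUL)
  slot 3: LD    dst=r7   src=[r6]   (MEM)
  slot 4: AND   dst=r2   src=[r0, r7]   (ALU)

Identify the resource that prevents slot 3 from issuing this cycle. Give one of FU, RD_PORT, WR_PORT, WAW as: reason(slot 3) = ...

reason(slot 3) = RD_PORT

(0) want 1×BR +2rd +0wr — yes → AL2|MU1|ME1|BR0|rd2|wr2
(1) want 1×MUL +2rd +1wr — yes → AL2|MU0|ME1|BR0|rd0|wr1
(2) want 1×MUL +2rd +1wr — FU → AL2|MU0|ME1|BR0|rd0|wr1
(3) want 1×MEM +1rd +1wr — RD_PORT → AL2|MU0|ME1|BR0|rd0|wr1
(4) want 1×ALU +2rd +1wr — RD_PORT → AL2|MU0|ME1|BR0|rd0|wr1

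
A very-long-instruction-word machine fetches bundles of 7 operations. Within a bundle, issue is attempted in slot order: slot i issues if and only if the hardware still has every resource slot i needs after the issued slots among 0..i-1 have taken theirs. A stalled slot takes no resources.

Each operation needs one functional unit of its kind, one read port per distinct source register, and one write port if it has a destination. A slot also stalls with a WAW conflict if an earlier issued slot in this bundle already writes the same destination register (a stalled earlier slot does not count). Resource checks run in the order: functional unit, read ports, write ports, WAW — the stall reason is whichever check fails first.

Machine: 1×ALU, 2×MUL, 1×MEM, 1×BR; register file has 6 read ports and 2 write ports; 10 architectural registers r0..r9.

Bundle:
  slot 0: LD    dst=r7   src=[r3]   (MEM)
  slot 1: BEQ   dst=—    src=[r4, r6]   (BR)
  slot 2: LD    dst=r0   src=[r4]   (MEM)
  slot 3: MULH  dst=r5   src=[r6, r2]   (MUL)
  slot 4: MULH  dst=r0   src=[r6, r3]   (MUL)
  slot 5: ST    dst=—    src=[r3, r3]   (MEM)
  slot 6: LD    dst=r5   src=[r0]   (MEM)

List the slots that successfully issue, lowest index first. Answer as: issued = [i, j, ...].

issued = [0, 1, 3]

[0] MEM needs rd=1 wr=1: ok; after: ALU=1 MUL=2 MEM=0 BR=1, R=5, W=1
[1] BR needs rd=2 wr=0: ok; after: ALU=1 MUL=2 MEM=0 BR=0, R=3, W=1
[2] MEM needs rd=1 wr=1: FU; after: ALU=1 MUL=2 MEM=0 BR=0, R=3, W=1
[3] MUL needs rd=2 wr=1: ok; after: ALU=1 MUL=1 MEM=0 BR=0, R=1, W=0
[4] MUL needs rd=2 wr=1: RD_PORT; after: ALU=1 MUL=1 MEM=0 BR=0, R=1, W=0
[5] MEM needs rd=1 wr=0: FU; after: ALU=1 MUL=1 MEM=0 BR=0, R=1, W=0
[6] MEM needs rd=1 wr=1: FU; after: ALU=1 MUL=1 MEM=0 BR=0, R=1, W=0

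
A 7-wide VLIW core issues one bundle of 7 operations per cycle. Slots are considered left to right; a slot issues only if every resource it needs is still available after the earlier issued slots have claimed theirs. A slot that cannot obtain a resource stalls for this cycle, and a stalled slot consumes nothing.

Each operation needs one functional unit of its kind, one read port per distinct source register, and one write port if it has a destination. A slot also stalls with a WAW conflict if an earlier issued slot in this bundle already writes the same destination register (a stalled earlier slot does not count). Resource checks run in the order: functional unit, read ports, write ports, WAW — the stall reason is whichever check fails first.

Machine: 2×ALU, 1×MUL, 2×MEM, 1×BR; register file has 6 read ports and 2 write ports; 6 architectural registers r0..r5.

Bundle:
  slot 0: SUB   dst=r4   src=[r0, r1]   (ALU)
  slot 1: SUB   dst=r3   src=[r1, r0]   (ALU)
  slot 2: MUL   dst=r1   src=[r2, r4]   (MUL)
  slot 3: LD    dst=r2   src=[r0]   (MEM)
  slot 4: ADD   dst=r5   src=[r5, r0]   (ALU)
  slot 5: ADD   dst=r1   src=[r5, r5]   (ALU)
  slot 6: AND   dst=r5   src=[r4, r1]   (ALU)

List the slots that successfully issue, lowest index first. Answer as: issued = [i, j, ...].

issued = [0, 1]

[0] ALU needs rd=2 wr=1: ok; after: ALU=1 MUL=1 MEM=2 BR=1, R=4, W=1
[1] ALU needs rd=2 wr=1: ok; after: ALU=0 MUL=1 MEM=2 BR=1, R=2, W=0
[2] MUL needs rd=2 wr=1: WR_PORT; after: ALU=0 MUL=1 MEM=2 BR=1, R=2, W=0
[3] MEM needs rd=1 wr=1: WR_PORT; after: ALU=0 MUL=1 MEM=2 BR=1, R=2, W=0
[4] ALU needs rd=2 wr=1: FU; after: ALU=0 MUL=1 MEM=2 BR=1, R=2, W=0
[5] ALU needs rd=1 wr=1: FU; after: ALU=0 MUL=1 MEM=2 BR=1, R=2, W=0
[6] ALU needs rd=2 wr=1: FU; after: ALU=0 MUL=1 MEM=2 BR=1, R=2, W=0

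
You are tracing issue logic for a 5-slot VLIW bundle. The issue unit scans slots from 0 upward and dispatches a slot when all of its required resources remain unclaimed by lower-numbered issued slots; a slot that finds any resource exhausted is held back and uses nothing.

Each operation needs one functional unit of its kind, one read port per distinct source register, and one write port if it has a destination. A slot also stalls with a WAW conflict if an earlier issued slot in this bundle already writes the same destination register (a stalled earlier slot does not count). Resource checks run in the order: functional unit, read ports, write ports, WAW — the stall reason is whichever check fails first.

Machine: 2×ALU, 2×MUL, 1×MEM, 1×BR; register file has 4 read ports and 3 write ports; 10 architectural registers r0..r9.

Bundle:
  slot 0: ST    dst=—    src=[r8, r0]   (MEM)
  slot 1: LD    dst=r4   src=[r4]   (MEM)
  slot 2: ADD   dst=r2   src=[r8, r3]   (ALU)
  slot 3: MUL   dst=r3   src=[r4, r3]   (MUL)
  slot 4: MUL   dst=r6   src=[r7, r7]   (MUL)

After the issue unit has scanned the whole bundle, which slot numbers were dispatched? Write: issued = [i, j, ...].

issued = [0, 2]

  0. MEM ⇒ go  {2A/2Mu/0Ld/1B | 2r 3w}
  1. MEM→r4 ⇒ no(FU)  {2A/2Mu/0Ld/1B | 2r 3w}
  2. ALU→r2 ⇒ go  {1A/2Mu/0Ld/1B | 0r 2w}
  3. MUL→r3 ⇒ no(RD_PORT)  {1A/2Mu/0Ld/1B | 0r 2w}
  4. MUL→r6 ⇒ no(RD_PORT)  {1A/2Mu/0Ld/1B | 0r 2w}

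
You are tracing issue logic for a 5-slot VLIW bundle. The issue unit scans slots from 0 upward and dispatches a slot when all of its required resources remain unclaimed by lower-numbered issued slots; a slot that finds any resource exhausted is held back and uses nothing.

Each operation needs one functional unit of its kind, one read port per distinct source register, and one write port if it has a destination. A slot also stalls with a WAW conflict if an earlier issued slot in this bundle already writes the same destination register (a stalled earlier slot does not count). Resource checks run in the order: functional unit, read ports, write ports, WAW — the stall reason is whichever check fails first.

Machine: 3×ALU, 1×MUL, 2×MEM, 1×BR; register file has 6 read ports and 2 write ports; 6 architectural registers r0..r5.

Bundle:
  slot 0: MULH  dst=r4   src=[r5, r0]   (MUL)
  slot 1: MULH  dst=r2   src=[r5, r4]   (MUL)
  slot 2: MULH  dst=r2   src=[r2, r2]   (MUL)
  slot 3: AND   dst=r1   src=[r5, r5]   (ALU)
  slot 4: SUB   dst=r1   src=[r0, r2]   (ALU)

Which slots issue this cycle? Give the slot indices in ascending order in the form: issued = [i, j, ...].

[0] MUL needs rd=2 wr=1: ok; after: ALU=3 MUL=0 MEM=2 BR=1, R=4, W=1
[1] MUL needs rd=2 wr=1: FU; after: ALU=3 MUL=0 MEM=2 BR=1, R=4, W=1
[2] MUL needs rd=1 wr=1: FU; after: ALU=3 MUL=0 MEM=2 BR=1, R=4, W=1
[3] ALU needs rd=1 wr=1: ok; after: ALU=2 MUL=0 MEM=2 BR=1, R=3, W=0
[4] ALU needs rd=2 wr=1: WR_PORT; after: ALU=2 MUL=0 MEM=2 BR=1, R=3, W=0

issued = [0, 3]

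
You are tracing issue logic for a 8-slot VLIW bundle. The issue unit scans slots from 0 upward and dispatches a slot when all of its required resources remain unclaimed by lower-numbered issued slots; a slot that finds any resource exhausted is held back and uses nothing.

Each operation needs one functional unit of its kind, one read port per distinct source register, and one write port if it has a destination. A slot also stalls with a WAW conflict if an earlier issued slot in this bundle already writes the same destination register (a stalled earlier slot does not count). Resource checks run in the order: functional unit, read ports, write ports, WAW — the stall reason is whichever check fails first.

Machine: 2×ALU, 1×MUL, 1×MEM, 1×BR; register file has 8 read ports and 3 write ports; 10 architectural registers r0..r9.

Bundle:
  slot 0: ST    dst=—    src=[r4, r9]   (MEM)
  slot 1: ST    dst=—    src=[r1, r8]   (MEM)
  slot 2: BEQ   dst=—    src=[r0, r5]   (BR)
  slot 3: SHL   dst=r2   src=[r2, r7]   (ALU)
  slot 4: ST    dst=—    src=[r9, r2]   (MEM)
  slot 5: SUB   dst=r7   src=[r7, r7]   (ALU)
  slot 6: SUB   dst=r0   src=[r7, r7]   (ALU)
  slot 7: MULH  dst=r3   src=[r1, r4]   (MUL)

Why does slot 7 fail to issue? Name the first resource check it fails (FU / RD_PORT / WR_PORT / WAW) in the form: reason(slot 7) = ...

#0 MEM src=r4,r9 dispatched  <A:2 Mu:1 Ld:0 B:1 rd:6 wr:3>
#1 MEM src=r1,r8 held:FU  <A:2 Mu:1 Ld:0 B:1 rd:6 wr:3>
#2 BR src=r0,r5 dispatched  <A:2 Mu:1 Ld:0 B:0 rd:4 wr:3>
#3 ALU src=r2,r7 dispatched  <A:1 Mu:1 Ld:0 B:0 rd:2 wr:2>
#4 MEM src=r9,r2 held:FU  <A:1 Mu:1 Ld:0 B:0 rd:2 wr:2>
#5 ALU src=r7,r7 dispatched  <A:0 Mu:1 Ld:0 B:0 rd:1 wr:1>
#6 ALU src=r7,r7 held:FU  <A:0 Mu:1 Ld:0 B:0 rd:1 wr:1>
#7 MUL src=r1,r4 held:RD_PORT  <A:0 Mu:1 Ld:0 B:0 rd:1 wr:1>

reason(slot 7) = RD_PORT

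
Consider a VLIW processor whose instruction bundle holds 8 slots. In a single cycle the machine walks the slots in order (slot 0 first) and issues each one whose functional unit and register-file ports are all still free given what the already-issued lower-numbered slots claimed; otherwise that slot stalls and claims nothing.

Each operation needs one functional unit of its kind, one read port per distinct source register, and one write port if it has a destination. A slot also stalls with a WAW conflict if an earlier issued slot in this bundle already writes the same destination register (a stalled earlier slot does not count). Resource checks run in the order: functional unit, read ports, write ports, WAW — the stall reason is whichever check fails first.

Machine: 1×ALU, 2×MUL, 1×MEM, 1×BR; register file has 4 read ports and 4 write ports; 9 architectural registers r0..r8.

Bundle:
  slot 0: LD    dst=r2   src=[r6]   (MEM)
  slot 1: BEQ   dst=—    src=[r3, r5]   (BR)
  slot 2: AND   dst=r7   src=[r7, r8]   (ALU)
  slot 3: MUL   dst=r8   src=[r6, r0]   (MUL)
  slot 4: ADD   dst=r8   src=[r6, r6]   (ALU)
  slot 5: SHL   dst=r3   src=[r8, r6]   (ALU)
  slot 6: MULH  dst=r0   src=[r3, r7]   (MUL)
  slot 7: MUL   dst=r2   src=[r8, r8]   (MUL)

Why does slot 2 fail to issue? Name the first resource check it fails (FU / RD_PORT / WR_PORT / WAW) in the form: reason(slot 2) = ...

(0) want 1×MEM +1rd +1wr — yes → AL1|MU2|ME0|BR1|rd3|wr3
(1) want 1×BR +2rd +0wr — yes → AL1|MU2|ME0|BR0|rd1|wr3
(2) want 1×ALU +2rd +1wr — RD_PORT → AL1|MU2|ME0|BR0|rd1|wr3
(3) want 1×MUL +2rd +1wr — RD_PORT → AL1|MU2|ME0|BR0|rd1|wr3
(4) want 1×ALU +1rd +1wr — yes → AL0|MU2|ME0|BR0|rd0|wr2
(5) want 1×ALU +2rd +1wr — FU → AL0|MU2|ME0|BR0|rd0|wr2
(6) want 1×MUL +2rd +1wr — RD_PORT → AL0|MU2|ME0|BR0|rd0|wr2
(7) want 1×MUL +1rd +1wr — RD_PORT → AL0|MU2|ME0|BR0|rd0|wr2

reason(slot 2) = RD_PORT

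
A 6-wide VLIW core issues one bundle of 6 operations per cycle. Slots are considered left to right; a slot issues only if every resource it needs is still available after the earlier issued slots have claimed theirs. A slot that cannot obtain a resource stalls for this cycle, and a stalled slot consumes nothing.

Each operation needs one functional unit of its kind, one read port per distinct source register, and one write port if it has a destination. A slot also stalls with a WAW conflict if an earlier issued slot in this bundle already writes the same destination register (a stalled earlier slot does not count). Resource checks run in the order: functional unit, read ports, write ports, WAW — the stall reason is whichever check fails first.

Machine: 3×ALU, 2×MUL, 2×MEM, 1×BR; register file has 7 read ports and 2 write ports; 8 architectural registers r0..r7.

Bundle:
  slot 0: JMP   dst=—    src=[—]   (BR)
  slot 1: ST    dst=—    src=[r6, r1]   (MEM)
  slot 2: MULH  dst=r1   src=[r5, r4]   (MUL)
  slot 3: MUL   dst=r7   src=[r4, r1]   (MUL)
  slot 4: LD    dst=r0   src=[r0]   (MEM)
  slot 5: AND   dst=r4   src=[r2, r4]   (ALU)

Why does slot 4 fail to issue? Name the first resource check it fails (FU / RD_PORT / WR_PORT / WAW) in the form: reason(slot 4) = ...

reason(slot 4) = WR_PORT

#0 BR src=- dispatched  <A:3 Mu:2 Ld:2 B:0 rd:7 wr:2>
#1 MEM src=r6,r1 dispatched  <A:3 Mu:2 Ld:1 B:0 rd:5 wr:2>
#2 MUL src=r5,r4 dispatched  <A:3 Mu:1 Ld:1 B:0 rd:3 wr:1>
#3 MUL src=r4,r1 dispatched  <A:3 Mu:0 Ld:1 B:0 rd:1 wr:0>
#4 MEM src=r0 held:WR_PORT  <A:3 Mu:0 Ld:1 B:0 rd:1 wr:0>
#5 ALU src=r2,r4 held:RD_PORT  <A:3 Mu:0 Ld:1 B:0 rd:1 wr:0>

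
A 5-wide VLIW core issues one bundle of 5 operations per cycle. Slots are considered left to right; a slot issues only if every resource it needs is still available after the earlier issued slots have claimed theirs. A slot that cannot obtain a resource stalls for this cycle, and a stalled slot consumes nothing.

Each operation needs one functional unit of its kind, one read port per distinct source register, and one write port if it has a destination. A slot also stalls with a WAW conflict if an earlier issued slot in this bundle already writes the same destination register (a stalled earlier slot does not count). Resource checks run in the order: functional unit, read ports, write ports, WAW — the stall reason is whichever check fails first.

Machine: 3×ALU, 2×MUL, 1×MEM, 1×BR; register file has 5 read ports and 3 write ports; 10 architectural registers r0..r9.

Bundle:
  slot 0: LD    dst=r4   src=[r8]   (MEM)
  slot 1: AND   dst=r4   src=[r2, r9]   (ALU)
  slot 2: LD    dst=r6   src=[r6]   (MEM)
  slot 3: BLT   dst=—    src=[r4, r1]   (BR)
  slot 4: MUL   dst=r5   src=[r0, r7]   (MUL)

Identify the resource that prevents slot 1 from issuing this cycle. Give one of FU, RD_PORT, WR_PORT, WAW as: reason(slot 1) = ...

reason(slot 1) = WAW

slot 0 (MEM): ISSUE — free A3,Mu2,Ld0,B1 rp4 wp2
slot 1 (ALU): stall WAW — free A3,Mu2,Ld0,B1 rp4 wp2
slot 2 (MEM): stall FU — free A3,Mu2,Ld0,B1 rp4 wp2
slot 3 (BR): ISSUE — free A3,Mu2,Ld0,B0 rp2 wp2
slot 4 (MUL): ISSUE — free A3,Mu1,Ld0,B0 rp0 wp1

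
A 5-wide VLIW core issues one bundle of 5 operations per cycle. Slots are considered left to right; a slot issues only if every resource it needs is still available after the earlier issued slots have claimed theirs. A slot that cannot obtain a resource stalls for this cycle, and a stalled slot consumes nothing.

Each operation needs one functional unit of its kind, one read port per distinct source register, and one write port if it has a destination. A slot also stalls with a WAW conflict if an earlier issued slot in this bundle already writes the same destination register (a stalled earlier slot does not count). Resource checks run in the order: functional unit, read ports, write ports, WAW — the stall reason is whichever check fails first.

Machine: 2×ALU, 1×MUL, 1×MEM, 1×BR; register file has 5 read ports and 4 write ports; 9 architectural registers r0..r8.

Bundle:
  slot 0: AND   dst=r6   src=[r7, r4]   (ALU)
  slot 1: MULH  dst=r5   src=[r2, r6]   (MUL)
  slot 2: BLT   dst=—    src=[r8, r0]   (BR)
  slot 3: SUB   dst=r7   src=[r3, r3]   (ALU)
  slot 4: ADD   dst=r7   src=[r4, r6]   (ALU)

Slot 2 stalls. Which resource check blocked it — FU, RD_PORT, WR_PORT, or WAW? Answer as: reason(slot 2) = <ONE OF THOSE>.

#0 ALU src=r7,r4 dispatched  <A:1 Mu:1 Ld:1 B:1 rd:3 wr:3>
#1 MUL src=r2,r6 dispatched  <A:1 Mu:0 Ld:1 B:1 rd:1 wr:2>
#2 BR src=r8,r0 held:RD_PORT  <A:1 Mu:0 Ld:1 B:1 rd:1 wr:2>
#3 ALU src=r3,r3 dispatched  <A:0 Mu:0 Ld:1 B:1 rd:0 wr:1>
#4 ALU src=r4,r6 held:FU  <A:0 Mu:0 Ld:1 B:1 rd:0 wr:1>

reason(slot 2) = RD_PORT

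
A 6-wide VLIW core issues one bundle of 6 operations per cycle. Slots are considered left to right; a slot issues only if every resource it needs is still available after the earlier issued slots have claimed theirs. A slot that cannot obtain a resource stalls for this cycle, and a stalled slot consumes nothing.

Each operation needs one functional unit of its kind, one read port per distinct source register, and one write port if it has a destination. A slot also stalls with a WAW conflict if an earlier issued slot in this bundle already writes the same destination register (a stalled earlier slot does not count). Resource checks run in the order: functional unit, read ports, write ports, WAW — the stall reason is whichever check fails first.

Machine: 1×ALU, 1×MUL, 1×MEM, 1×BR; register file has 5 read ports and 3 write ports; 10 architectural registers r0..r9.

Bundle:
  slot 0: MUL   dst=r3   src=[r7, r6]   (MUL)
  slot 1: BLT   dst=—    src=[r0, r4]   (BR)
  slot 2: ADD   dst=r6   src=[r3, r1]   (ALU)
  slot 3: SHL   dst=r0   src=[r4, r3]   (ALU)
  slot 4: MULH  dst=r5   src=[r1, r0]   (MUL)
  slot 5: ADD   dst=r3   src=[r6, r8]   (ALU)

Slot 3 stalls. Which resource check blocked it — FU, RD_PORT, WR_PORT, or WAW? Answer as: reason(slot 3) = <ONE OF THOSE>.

  0. MUL→r3 ⇒ go  {1A/0Mu/1Ld/1B | 3r 2w}
  1. BR ⇒ go  {1A/0Mu/1Ld/0B | 1r 2w}
  2. ALU→r6 ⇒ no(RD_PORT)  {1A/0Mu/1Ld/0B | 1r 2w}
  3. ALU→r0 ⇒ no(RD_PORT)  {1A/0Mu/1Ld/0B | 1r 2w}
  4. MUL→r5 ⇒ no(FU)  {1A/0Mu/1Ld/0B | 1r 2w}
  5. ALU→r3 ⇒ no(RD_PORT)  {1A/0Mu/1Ld/0B | 1r 2w}

reason(slot 3) = RD_PORT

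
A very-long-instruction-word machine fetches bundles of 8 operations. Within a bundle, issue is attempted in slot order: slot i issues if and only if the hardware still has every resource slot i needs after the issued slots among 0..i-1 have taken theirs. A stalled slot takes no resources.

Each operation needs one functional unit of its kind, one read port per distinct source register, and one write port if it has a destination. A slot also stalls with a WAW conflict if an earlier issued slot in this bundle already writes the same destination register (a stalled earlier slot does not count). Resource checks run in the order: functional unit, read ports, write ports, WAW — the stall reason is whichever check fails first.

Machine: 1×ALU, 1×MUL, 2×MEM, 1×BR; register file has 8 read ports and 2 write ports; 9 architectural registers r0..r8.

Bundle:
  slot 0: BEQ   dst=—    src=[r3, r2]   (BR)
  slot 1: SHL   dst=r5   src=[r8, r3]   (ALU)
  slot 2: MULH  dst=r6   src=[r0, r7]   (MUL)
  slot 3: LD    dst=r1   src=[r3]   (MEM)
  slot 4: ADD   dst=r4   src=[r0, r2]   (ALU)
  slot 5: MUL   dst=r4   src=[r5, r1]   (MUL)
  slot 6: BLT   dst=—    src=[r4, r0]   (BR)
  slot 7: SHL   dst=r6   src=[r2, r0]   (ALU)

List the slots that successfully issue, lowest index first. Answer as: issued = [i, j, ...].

slot 0 (BR): ISSUE — free A1,Mu1,Ld2,B0 rp6 wp2
slot 1 (ALU): ISSUE — free A0,Mu1,Ld2,B0 rp4 wp1
slot 2 (MUL): ISSUE — free A0,Mu0,Ld2,B0 rp2 wp0
slot 3 (MEM): stall WR_PORT — free A0,Mu0,Ld2,B0 rp2 wp0
slot 4 (ALU): stall FU — free A0,Mu0,Ld2,B0 rp2 wp0
slot 5 (MUL): stall FU — free A0,Mu0,Ld2,B0 rp2 wp0
slot 6 (BR): stall FU — free A0,Mu0,Ld2,B0 rp2 wp0
slot 7 (ALU): stall FU — free A0,Mu0,Ld2,B0 rp2 wp0

issued = [0, 1, 2]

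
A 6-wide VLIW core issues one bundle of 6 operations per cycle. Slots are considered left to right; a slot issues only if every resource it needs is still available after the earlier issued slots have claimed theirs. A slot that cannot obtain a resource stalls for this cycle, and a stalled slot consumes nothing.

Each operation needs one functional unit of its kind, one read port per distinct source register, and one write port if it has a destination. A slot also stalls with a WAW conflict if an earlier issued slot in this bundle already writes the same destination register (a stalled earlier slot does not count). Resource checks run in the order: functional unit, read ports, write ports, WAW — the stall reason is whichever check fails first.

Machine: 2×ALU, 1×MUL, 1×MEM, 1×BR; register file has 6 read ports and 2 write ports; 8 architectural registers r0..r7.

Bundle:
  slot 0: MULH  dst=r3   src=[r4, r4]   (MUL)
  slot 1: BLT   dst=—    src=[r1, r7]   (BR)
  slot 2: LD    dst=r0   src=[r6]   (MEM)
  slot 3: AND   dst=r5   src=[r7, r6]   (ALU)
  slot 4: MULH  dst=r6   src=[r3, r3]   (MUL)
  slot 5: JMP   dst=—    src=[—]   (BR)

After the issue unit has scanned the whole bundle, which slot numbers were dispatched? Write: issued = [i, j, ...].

slot 0 (MUL): ISSUE — free A2,Mu0,Ld1,B1 rp5 wp1
slot 1 (BR): ISSUE — free A2,Mu0,Ld1,B0 rp3 wp1
slot 2 (MEM): ISSUE — free A2,Mu0,Ld0,B0 rp2 wp0
slot 3 (ALU): stall WR_PORT — free A2,Mu0,Ld0,B0 rp2 wp0
slot 4 (MUL): stall FU — free A2,Mu0,Ld0,B0 rp2 wp0
slot 5 (BR): stall FU — free A2,Mu0,Ld0,B0 rp2 wp0

issued = [0, 1, 2]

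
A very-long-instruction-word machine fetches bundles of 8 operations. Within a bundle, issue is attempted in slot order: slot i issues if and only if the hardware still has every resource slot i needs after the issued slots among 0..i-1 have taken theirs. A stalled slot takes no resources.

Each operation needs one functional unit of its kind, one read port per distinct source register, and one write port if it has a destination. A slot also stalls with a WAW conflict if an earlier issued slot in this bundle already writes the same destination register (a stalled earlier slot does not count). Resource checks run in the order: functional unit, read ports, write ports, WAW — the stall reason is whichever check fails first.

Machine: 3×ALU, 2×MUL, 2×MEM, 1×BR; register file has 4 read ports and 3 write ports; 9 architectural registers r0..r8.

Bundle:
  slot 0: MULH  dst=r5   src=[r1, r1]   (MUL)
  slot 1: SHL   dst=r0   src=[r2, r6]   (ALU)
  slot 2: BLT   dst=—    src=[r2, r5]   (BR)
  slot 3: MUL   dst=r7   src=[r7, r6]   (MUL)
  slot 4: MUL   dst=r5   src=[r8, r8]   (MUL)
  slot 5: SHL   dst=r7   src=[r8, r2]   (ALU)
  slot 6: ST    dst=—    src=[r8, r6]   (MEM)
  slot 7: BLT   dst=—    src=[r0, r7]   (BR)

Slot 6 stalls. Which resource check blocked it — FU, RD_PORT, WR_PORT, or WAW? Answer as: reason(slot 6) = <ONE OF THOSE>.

(0) want 1×MUL +1rd +1wr — yes → AL3|MU1|ME2|BR1|rd3|wr2
(1) want 1×ALU +2rd +1wr — yes → AL2|MU1|ME2|BR1|rd1|wr1
(2) want 1×BR +2rd +0wr — RD_PORT → AL2|MU1|ME2|BR1|rd1|wr1
(3) want 1×MUL +2rd +1wr — RD_PORT → AL2|MU1|ME2|BR1|rd1|wr1
(4) want 1×MUL +1rd +1wr — WAW → AL2|MU1|ME2|BR1|rd1|wr1
(5) want 1×ALU +2rd +1wr — RD_PORT → AL2|MU1|ME2|BR1|rd1|wr1
(6) want 1×MEM +2rd +0wr — RD_PORT → AL2|MU1|ME2|BR1|rd1|wr1
(7) want 1×BR +2rd +0wr — RD_PORT → AL2|MU1|ME2|BR1|rd1|wr1

reason(slot 6) = RD_PORT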